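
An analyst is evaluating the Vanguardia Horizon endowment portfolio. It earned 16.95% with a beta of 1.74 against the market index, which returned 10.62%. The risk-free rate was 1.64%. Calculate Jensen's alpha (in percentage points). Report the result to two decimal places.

-0.32

CAPM expected return = Rf + β(Rm − Rf) = 1.64% + 1.74 × (10.62% − 1.64%) = 1.64 + 1.74 × 8.98 = 17.2652%
Jensen's α = Rp − E[R] = 16.95% − 17.2652% = -0.3152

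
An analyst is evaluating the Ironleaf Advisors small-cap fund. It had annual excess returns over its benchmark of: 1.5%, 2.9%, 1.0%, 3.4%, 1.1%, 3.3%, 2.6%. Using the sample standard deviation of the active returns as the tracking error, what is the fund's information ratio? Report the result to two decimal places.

r̄ = (1.5 + 2.9 + 1 + 3.4 + 1.1 + 3.3 + 2.6) / 7 = 15.80 / 7 = 2.2571%
Sample std dev = √[6.4171 / 6] = 1.0342%
IR = r̄ / tracking error = 2.2571 / 1.0342 = 2.1825

2.18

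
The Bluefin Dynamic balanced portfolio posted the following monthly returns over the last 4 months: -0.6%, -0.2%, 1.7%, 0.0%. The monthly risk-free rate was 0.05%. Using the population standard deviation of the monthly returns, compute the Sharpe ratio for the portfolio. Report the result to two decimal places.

0.20

Mean return r̄ = 0.90 / 4 = 0.2250%
Σ(r − r̄)² = (-0.6 − 0.2250)² + (-0.2 − 0.2250)² + (1.7 − 0.2250)² + … = 3.0875
σ = √[3.0875 / 4] = 0.8786%
Sharpe = (r̄ − rf) / σ = (0.2250 − 0.05) / 0.8786 = 0.1750 / 0.8786 = 0.1992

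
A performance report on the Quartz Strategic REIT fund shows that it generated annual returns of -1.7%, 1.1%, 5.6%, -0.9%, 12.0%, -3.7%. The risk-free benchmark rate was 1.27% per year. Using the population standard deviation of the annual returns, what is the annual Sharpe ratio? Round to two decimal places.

r̄ = (-1.7 + 1.1 + 5.6 − 0.9 + 12 − 3.7) / 6 = 2.0667%
Population σ = √[Σ(r − r̄)² / 6] = √[168.3333 / 6] = √28.0556 = 5.2968%
Sharpe = (r̄ − rf) / σ = (2.0667 − 1.27) / 5.2968 = 0.7967 / 5.2968 = 0.1504

0.15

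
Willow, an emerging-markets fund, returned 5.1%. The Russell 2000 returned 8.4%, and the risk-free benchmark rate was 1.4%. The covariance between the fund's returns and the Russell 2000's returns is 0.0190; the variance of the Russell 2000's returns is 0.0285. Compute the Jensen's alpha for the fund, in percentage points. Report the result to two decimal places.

β = Cov / Var = 0.0190 / 0.0285 = 0.6667
E[R] = Rf + β(Rm − Rf) = 1.4% + 0.6667 × (8.4% − 1.4%) = 6.0669%
α = Rp − E[R] = 5.1% − 6.0669% = -0.9669

-0.97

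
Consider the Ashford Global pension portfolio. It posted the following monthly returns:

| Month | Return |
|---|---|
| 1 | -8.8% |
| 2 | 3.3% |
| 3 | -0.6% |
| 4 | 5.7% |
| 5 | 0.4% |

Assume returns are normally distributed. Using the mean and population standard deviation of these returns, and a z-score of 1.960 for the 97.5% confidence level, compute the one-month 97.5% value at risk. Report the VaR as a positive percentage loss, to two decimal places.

9.66

Mean return r̄ = -0.00 / 5 = 0.0000%
Σ(r − r̄)² = 121.3400; population σ = √(121.3400/5) = 4.9263%
VaR = −(r̄ − z·σ) = −(0.0000 − 1.960 × 4.9263) = −(-9.6555) = 9.6555%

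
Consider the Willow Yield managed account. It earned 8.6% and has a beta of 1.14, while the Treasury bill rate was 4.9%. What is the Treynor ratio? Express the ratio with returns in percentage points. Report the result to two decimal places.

3.25

Treynor = (Rp − Rf) / β = (8.6% − 4.9%) / 1.14 = 3.70 / 1.14 = 3.2456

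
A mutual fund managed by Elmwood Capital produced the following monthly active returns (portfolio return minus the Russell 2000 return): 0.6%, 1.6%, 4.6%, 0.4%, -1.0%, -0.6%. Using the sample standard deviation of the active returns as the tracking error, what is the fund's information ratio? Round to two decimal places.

0.46

r̄ = (0.6 + 1.6 + 4.6 + 0.4 − 1 − 0.6) / 6 = 5.60 / 6 = 0.9333%
Sample std dev = √[20.3733 / 5] = 2.0186%
IR = r̄ / tracking error = 0.9333 / 2.0186 = 0.4624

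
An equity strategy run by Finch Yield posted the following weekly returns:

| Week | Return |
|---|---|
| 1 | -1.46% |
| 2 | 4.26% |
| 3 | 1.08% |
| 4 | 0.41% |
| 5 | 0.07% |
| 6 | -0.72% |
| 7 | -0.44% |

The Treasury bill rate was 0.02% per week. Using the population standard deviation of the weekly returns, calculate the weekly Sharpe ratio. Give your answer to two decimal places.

r̄ = (-1.46 + 4.26 + 1.08 + 0.41 + 0.07 − 0.72 − 0.44) / 7 = 0.4571%
Σ(r − r̄)² = (-1.46 − 0.4571)² + (4.26 − 0.4571)² + … = 20.8677
population σ = √(20.8677 / 7) = √2.9811 = 1.7266%
Sharpe = (r̄ − rf) / σ = (0.4571 − 0.02) / 1.7266 = 0.4371 / 1.7266 = 0.2532

0.25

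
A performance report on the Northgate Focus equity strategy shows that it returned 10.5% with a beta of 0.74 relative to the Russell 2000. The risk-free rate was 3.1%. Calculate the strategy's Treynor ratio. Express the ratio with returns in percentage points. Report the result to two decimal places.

10.00

Treynor = (Rp − Rf) / β = (10.5% − 3.1%) / 0.74 = 7.40 / 0.74 = 10.0000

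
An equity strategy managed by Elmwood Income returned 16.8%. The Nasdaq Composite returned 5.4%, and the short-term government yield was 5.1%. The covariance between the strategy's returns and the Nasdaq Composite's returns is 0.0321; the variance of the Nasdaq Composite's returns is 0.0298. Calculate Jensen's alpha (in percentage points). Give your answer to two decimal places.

11.38

β = Cov / Var = 0.0321 / 0.0298 = 1.0772
E[R] = Rf + β(Rm − Rf) = 5.1% + 1.0772 × (5.4% − 5.1%) = 5.4232%
α = Rp − E[R] = 16.8% − 5.4232% = 11.3768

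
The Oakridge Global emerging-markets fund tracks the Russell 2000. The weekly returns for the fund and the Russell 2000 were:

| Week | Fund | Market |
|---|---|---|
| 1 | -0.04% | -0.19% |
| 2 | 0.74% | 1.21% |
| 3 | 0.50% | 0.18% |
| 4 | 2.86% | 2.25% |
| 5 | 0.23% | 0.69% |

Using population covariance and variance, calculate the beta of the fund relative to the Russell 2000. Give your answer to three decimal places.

1.107

r̄p = 0.8580%,  r̄m = 0.8280%
Cov = Σ(rp − r̄p)(rm − r̄m) / 5 = 0.8069
Var(rm) = Σ(rm − r̄m)² / 5 = 0.7287
β = Cov / Var = 0.8069 / 0.7287 = 1.1073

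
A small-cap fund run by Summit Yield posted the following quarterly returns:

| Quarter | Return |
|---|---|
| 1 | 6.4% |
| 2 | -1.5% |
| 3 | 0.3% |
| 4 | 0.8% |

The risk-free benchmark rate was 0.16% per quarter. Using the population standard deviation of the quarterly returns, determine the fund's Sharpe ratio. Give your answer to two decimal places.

0.45

r̄ = (6.4 − 1.5 + 0.3 + 0.8) / 4 = 1.5000%
Population std dev = √[34.9400 / 4] = 2.9555%
Sharpe = (r̄ − rf) / σ = (1.5000 − 0.16) / 2.9555 = 1.3400 / 2.9555 = 0.4534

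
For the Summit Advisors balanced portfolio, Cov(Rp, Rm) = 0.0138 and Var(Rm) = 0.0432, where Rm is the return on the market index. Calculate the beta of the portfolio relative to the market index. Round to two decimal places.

0.32

β = Cov(Rp, Rm) / Var(Rm) = 0.0138 / 0.0432 = 0.3194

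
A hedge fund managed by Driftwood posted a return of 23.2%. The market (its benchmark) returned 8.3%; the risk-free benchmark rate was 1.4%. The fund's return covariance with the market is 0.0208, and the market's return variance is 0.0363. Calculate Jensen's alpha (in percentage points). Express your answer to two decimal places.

β = Cov / Var = 0.0208 / 0.0363 = 0.5730
E[R] = Rf + β(Rm − Rf) = 1.4% + 0.5730 × (8.3% − 1.4%) = 5.3537%
α = Rp − E[R] = 23.2% − 5.3537% = 17.8463

17.85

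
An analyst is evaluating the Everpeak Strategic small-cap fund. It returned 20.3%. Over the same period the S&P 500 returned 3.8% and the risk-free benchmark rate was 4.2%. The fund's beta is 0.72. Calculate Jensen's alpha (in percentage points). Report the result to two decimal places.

CAPM expected return = Rf + β(Rm − Rf) = 4.2% + 0.72 × (3.8% − 4.2%) = 4.2 + 0.72 × -0.40 = 3.9120%
Jensen's α = Rp − E[R] = 20.3% − 3.9120% = 16.3880

16.39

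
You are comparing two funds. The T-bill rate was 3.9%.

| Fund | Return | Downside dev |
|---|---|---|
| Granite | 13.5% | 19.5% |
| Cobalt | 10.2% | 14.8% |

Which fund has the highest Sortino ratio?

Granite

Granite: Sortino ratio = (13.5% − 3.9%) / 19.5% = 0.492
Cobalt: Sortino ratio = (10.2% − 3.9%) / 14.8% = 0.426
Highest: Granite (0.492).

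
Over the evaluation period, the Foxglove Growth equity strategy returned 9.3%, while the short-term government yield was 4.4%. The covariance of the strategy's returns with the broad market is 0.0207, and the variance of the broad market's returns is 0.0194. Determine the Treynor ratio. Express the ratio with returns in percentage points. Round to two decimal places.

4.59

β = Cov / Var = 0.0207 / 0.0194 = 1.0670
Treynor = (Rp − Rf) / β = (9.3% − 4.4%) / 1.0670 = 4.90 / 1.0670 = 4.5923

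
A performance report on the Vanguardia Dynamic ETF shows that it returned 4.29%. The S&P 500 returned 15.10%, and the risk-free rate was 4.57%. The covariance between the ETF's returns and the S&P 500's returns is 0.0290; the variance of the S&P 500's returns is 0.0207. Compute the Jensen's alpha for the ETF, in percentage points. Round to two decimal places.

-15.03

β = Cov / Var = 0.0290 / 0.0207 = 1.4010
E[R] = Rf + β(Rm − Rf) = 4.57% + 1.4010 × (15.10% − 4.57%) = 19.3225%
α = Rp − E[R] = 4.29% − 19.3225% = -15.0325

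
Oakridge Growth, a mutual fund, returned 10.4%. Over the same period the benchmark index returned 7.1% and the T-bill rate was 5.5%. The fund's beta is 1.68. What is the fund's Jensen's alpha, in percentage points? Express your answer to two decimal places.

CAPM expected return = Rf + β(Rm − Rf) = 5.5% + 1.68 × (7.1% − 5.5%) = 5.5 + 1.68 × 1.60 = 8.1880%
Jensen's α = Rp − E[R] = 10.4% − 8.1880% = 2.2120

2.21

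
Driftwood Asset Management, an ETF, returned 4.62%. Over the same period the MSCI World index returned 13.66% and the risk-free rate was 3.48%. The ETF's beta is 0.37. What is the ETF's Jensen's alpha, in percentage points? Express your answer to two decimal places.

CAPM expected return = Rf + β(Rm − Rf) = 3.48% + 0.37 × (13.66% − 3.48%) = 3.48 + 0.37 × 10.18 = 7.2466%
Jensen's α = Rp − E[R] = 4.62% − 7.2466% = -2.6266

-2.63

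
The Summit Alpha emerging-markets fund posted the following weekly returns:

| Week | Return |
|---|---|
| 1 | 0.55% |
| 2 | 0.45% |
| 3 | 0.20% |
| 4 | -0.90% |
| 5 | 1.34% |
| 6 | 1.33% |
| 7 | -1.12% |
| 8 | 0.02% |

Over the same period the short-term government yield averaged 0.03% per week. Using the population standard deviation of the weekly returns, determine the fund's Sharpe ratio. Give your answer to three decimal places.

0.241

μ = (0.55 + 0.45 + 0.2 − 0.9 + 1.34 + 1.33 − 1.12 + 0.02) / 8 = 1.870 / 8 = 0.2338%
Population std dev = √[5.7372 / 8] = 0.8468%
Sharpe = (μ − rf) / σ = (0.2338 − 0.03) / 0.8468 = 0.2038 / 0.8468 = 0.2407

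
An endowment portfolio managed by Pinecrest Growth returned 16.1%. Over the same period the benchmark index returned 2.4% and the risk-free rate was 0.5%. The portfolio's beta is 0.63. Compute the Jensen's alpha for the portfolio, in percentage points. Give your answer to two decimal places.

CAPM expected return = Rf + β(Rm − Rf) = 0.5% + 0.63 × (2.4% − 0.5%) = 0.5 + 0.63 × 1.90 = 1.6970%
Jensen's α = Rp − E[R] = 16.1% − 1.6970% = 14.4030

14.40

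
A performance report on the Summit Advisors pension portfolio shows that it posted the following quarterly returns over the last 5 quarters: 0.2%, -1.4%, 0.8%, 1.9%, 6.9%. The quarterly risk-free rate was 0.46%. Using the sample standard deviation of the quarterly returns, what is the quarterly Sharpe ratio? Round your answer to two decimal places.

μ = (0.2 − 1.4 + 0.8 + 1.9 + 6.9) / 5 = 1.6800%
Σ(r − μ)² = 39.7480; sample σ = √(39.7480/4) = 3.1523%
Sharpe = (μ − rf) / σ = (1.6800 − 0.46) / 3.1523 = 1.2200 / 3.1523 = 0.3870

0.39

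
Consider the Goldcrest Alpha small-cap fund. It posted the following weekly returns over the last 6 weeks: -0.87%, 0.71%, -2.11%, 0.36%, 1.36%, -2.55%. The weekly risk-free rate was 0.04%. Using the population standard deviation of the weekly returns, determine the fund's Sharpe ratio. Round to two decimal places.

Mean return μ = -3.100 / 6 = -0.5167%
Population std dev = √[12.5931 / 6] = 1.4487%
Sharpe = (μ − rf) / σ = (-0.5167 − 0.04) / 1.4487 = -0.5567 / 1.4487 = -0.3843

-0.38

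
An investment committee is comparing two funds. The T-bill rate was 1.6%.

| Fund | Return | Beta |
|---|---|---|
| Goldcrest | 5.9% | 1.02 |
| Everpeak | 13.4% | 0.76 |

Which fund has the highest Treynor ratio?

Goldcrest: Treynor = (5.9% − 1.6%) / 1.02 = 4.216
Everpeak: Treynor = (13.4% − 1.6%) / 0.76 = 15.526
Highest: Everpeak (15.526).

Everpeak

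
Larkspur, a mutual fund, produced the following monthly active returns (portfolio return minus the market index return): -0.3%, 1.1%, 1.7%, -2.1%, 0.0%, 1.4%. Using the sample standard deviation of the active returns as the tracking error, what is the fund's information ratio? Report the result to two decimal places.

r̄ = (-0.3 + 1.1 + 1.7 − 2.1 + 0 + 1.4) / 6 = 0.3000%
Σ(r − r̄)² = 10.0200; sample σ = √(10.0200/5) = 1.4156%
IR = r̄ / tracking error = 0.3000 / 1.4156 = 0.2119

0.21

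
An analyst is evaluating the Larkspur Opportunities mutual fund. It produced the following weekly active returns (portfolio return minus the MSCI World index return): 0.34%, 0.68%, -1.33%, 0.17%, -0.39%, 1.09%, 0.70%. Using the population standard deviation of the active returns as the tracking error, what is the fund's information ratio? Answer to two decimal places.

Mean return μ = 1.260 / 7 = 0.1800%
Σ(r − μ)² = (0.34 − 0.1800)² + (0.68 − 0.1800)² + (-1.33 − 0.1800)² + … = 3.9792
σ = √[3.9792 / 7] = 0.7540%
IR = μ / tracking error = 0.1800 / 0.7540 = 0.2387

0.24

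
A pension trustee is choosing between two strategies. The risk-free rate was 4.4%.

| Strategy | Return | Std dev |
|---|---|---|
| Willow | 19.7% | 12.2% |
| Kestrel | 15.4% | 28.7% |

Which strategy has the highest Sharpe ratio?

Willow: Sharpe ratio = (19.7% − 4.4%) / 12.2% = 1.254
Kestrel: Sharpe ratio = (15.4% − 4.4%) / 28.7% = 0.383
Highest: Willow (1.254).

Willow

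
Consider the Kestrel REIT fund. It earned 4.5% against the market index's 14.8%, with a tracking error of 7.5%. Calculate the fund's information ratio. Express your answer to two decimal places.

-1.37

IR = (Rp − Rb) / TE = (4.5% − 14.8%) / 7.5% = -10.30% / 7.5% = -1.3733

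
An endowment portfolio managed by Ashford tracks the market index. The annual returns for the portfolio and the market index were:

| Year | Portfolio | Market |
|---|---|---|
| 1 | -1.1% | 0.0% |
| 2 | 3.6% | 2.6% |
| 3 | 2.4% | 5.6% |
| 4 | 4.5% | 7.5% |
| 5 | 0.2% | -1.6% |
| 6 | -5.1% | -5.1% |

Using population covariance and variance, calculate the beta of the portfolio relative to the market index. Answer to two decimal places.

0.69

r̄p = 0.7500%,  r̄m = 1.5000%
Cov = Σ(rp − r̄p)(rm − r̄m) / 6 = 12.5817
Var(rm) = Σ(rm − r̄m)² / 6 = 18.2400
β = Cov / Var = 12.5817 / 18.2400 = 0.6898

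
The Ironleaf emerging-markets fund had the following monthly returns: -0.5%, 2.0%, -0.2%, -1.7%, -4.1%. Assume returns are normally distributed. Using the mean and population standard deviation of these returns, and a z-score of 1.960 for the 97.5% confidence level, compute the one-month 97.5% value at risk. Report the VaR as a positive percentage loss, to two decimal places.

4.81

r̄ = (-0.5 + 2 − 0.2 − 1.7 − 4.1) / 5 = -0.9000%
Σ(r − r̄)² = (-0.5 − (-0.9000))² + (2 − (-0.9000))² + … = 19.9400
population σ = √(19.9400 / 5) = √3.9880 = 1.9970%
VaR = −(r̄ − z·σ) = −(-0.9000 − 1.960 × 1.9970) = −(-4.8141) = 4.8141%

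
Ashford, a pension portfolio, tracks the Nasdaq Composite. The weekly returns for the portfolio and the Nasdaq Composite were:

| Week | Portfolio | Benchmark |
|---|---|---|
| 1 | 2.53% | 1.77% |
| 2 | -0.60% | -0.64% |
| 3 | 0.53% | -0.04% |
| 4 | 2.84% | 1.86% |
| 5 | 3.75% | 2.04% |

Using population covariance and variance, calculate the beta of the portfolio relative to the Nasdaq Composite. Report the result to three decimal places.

r̄p = 1.8100%,  r̄m = 0.9980%
Cov = Σ(rp − r̄p)(rm − r̄m) / 5 = 1.7483
Var(rm) = Σ(rm − r̄m)² / 5 = 1.2371
β = Cov / Var = 1.7483 / 1.2371 = 1.4132

1.413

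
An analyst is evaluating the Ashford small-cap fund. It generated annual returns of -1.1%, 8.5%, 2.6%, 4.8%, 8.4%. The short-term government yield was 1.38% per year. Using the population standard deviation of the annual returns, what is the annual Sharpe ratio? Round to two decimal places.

μ = (-1.1 + 8.5 + 2.6 + 4.8 + 8.4) / 5 = 23.20 / 5 = 4.6400%
Σ(r − μ)² = 66.1720; population σ = √(66.1720/5) = 3.6379%
Sharpe = (μ − rf) / σ = (4.6400 − 1.38) / 3.6379 = 3.2600 / 3.6379 = 0.8961

0.90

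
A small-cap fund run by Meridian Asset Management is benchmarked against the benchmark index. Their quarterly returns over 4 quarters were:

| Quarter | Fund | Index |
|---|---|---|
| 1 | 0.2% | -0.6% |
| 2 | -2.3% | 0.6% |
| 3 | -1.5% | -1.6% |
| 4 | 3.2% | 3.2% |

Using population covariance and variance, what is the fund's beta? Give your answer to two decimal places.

r̄p = -0.1000%,  r̄m = 0.4000%
Cov = Σ(rp − r̄p)(rm − r̄m) / 4 = 2.8250
Var(rm) = Σ(rm − r̄m)² / 4 = 3.2200
β = Cov / Var = 2.8250 / 3.2200 = 0.8773

0.88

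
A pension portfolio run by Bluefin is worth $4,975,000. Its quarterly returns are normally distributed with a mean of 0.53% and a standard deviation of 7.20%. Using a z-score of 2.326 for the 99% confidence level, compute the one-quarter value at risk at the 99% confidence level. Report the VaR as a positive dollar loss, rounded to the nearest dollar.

$806,806

Return at the 99% tail: μ − z·σ = 0.53% − 2.326 × 7.20% = 0.53 − 16.7472 = -16.2172%
VaR = −(-16.2172%) × $4,975,000 = 16.2172% × $4,975,000 = $806,806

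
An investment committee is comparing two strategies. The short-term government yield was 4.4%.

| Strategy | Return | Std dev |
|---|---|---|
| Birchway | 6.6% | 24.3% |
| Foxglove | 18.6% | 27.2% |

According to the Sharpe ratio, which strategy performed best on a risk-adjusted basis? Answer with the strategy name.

Birchway: Sharpe ratio = (6.6% − 4.4%) / 24.3% = 0.091
Foxglove: Sharpe ratio = (18.6% − 4.4%) / 27.2% = 0.522
Highest: Foxglove (0.522).

Foxglove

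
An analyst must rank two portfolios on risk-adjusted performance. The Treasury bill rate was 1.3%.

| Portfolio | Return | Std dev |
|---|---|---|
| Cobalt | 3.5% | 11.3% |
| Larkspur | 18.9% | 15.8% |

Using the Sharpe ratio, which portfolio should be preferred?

Larkspur

Cobalt: Sharpe ratio = (3.5% − 1.3%) / 11.3% = 0.195
Larkspur: Sharpe ratio = (18.9% − 1.3%) / 15.8% = 1.114
Highest: Larkspur (1.114).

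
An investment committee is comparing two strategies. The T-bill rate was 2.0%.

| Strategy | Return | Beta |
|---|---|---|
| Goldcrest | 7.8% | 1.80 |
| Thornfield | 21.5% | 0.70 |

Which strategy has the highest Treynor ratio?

Thornfield

Goldcrest: Treynor = (7.8% − 2.0%) / 1.80 = 3.222
Thornfield: Treynor = (21.5% − 2.0%) / 0.70 = 27.857
Highest: Thornfield (27.857).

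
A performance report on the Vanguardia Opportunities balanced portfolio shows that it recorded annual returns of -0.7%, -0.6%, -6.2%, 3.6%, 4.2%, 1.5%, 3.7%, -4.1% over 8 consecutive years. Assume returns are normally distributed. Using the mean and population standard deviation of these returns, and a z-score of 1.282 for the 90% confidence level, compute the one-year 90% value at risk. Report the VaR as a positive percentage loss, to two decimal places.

4.41

μ = (-0.7 − 0.6 − 6.2 + 3.6 + 4.2 + 1.5 + 3.7 − 4.1) / 8 = 0.1750%
Σ(r − μ)² = (-0.7 − 0.1750)² + (-0.6 − 0.1750)² + (-6.2 − 0.1750)² + … = 102.3950
σ = √[102.3950 / 8] = 3.5776%
VaR = −(μ − z·σ) = −(0.1750 − 1.282 × 3.5776) = −(-4.4115) = 4.4115%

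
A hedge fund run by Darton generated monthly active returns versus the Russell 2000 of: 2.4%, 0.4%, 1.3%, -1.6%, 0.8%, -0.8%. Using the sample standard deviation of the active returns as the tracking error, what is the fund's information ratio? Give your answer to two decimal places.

μ = (2.4 + 0.4 + 1.3 − 1.6 + 0.8 − 0.8) / 6 = 2.50 / 6 = 0.4167%
Σ(r − μ)² = (2.4 − 0.4167)² + (0.4 − 0.4167)² + (1.3 − 0.4167)² + … = 10.4083
sample σ = √(10.4083 / 5) = √2.0817 = 1.4428%
IR = μ / tracking error = 0.4167 / 1.4428 = 0.2888

0.29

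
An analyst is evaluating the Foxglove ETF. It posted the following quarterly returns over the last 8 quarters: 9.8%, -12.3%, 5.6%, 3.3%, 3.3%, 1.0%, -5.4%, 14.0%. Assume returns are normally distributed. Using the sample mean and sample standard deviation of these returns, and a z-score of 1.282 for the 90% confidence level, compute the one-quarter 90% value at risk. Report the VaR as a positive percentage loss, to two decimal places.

Mean return r̄ = 19.30 / 8 = 2.4125%
Σ(r − r̄)² = (9.8 − 2.4125)² + (-12.3 − 2.4125)² + (5.6 − 2.4125)² + … = 480.0688
σ = √[480.0688 / 7] = 8.2814%
VaR = −(r̄ − z·σ) = −(2.4125 − 1.282 × 8.2814) = −(-8.2043) = 8.2043%

8.20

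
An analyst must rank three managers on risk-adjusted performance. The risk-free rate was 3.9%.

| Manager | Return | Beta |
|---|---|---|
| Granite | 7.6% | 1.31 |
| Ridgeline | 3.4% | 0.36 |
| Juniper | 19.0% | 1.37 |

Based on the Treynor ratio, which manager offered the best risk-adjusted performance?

Granite: Treynor = (7.6% − 3.9%) / 1.31 = 2.824
Ridgeline: Treynor = (3.4% − 3.9%) / 0.36 = -1.389
Juniper: Treynor = (19.0% − 3.9%) / 1.37 = 11.022
Highest: Juniper (11.022).

Juniper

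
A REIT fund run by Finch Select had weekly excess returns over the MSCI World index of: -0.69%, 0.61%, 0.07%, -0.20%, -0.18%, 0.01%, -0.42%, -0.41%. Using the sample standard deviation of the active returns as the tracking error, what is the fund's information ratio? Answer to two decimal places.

-0.38

r̄ = (-0.69 + 0.61 + 0.07 − 0.2 − 0.18 + 0.01 − 0.42 − 0.41) / 8 = -0.1513%
Σ(r − r̄)² = 1.0871; sample σ = √(1.0871/7) = 0.3941%
IR = r̄ / tracking error = -0.1513 / 0.3941 = -0.3839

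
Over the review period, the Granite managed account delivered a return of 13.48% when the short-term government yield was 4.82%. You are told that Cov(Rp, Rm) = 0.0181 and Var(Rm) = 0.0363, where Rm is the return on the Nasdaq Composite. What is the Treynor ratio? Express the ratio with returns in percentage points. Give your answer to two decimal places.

17.37

β = Cov / Var = 0.0181 / 0.0363 = 0.4986
Treynor = (Rp − Rf) / β = (13.48% − 4.82%) / 0.4986 = 8.66 / 0.4986 = 17.3686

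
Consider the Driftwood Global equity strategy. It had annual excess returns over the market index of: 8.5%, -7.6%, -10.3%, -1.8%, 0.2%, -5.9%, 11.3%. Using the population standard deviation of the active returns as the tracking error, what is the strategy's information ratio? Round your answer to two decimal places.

-0.11

r̄ = (8.5 − 7.6 − 10.3 − 1.8 + 0.2 − 5.9 + 11.3) / 7 = -0.8000%
Σ(r − r̄)² = (8.5 − (-0.8000))² + (-7.6 − (-0.8000))² + … = 397.4000
σ = √[397.4000 / 7] = 7.5347%
IR = r̄ / tracking error = -0.8000 / 7.5347 = -0.1062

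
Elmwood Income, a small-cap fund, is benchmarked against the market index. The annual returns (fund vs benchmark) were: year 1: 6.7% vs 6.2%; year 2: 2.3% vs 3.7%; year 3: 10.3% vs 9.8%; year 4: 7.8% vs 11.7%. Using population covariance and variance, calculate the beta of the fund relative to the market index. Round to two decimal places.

r̄p = 6.7750%,  r̄m = 7.8500%
Cov = Σ(rp − r̄p)(rm − r̄m) / 4 = 7.3788
Var(rm) = Σ(rm − r̄m)² / 4 = 9.6425
β = Cov / Var = 7.3788 / 9.6425 = 0.7652

0.77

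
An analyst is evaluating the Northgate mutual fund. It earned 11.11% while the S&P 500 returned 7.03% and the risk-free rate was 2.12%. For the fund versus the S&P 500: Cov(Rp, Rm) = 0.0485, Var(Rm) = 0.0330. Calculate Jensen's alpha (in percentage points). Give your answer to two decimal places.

β = Cov / Var = 0.0485 / 0.0330 = 1.4697
E[R] = Rf + β(Rm − Rf) = 2.12% + 1.4697 × (7.03% − 2.12%) = 9.3362%
α = Rp − E[R] = 11.11% − 9.3362% = 1.7738

1.77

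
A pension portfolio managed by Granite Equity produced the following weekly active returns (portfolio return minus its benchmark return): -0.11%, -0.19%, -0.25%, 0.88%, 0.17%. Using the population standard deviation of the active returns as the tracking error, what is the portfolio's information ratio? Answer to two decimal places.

μ = (-0.11 − 0.19 − 0.25 + 0.88 + 0.17) / 5 = 0.1000%
Σ(r − μ)² = (-0.11 − 0.1000)² + (-0.19 − 0.1000)² + (-0.25 − 0.1000)² + … = 0.8640
population σ = √(0.8640 / 5) = √0.1728 = 0.4157%
IR = μ / tracking error = 0.1000 / 0.4157 = 0.2406

0.24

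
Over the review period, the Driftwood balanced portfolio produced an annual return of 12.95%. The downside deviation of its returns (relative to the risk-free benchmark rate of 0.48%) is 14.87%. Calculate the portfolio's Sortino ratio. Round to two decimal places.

0.84

Sortino = (Rp − Rf) / σd = (12.95% − 0.48%) / 14.87% = 12.47% / 14.87% = 0.8386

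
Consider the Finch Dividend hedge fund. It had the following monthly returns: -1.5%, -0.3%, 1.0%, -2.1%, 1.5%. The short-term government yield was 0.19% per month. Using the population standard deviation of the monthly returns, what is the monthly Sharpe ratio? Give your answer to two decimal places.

μ = (-1.5 − 0.3 + 1 − 2.1 + 1.5) / 5 = -0.2800%
Population std dev = √[9.6080 / 5] = 1.3862%
Sharpe = (μ − rf) / σ = (-0.2800 − 0.19) / 1.3862 = -0.4700 / 1.3862 = -0.3391

-0.34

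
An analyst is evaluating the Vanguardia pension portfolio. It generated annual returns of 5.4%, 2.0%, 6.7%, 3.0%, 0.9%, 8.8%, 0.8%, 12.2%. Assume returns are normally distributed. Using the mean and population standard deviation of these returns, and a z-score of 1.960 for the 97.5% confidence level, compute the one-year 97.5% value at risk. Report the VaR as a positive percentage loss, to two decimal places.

Mean return r̄ = 39.80 / 8 = 4.9750%
Population σ = √[Σ(r − r̄)² / 8] = √[116.7750 / 8] = √14.5969 = 3.8206%
VaR = −(r̄ − z·σ) = −(4.9750 − 1.960 × 3.8206) = −(-2.5134) = 2.5134%

2.51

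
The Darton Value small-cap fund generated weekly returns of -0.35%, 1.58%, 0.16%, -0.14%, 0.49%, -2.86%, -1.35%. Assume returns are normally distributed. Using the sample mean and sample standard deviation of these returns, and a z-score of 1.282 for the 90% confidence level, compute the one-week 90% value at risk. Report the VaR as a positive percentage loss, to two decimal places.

r̄ = (-0.35 + 1.58 + 0.16 − 0.14 + 0.49 − 2.86 − 1.35) / 7 = -0.3529%
Σ(r − r̄)² = (-0.35 − (-0.3529))² + (1.58 − (-0.3529))² + … = 12.0347
sample σ = √(12.0347 / 6) = √2.0058 = 1.4163%
VaR = −(r̄ − z·σ) = −(-0.3529 − 1.282 × 1.4163) = −(-2.1686) = 2.1686%

2.17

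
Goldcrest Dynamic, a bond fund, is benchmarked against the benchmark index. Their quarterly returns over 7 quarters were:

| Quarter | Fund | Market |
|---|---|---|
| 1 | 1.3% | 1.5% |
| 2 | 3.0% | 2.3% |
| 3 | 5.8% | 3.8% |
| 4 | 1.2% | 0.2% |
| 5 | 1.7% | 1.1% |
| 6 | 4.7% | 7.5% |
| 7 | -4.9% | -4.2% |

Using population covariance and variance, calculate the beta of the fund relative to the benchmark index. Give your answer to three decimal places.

0.877

r̄p = 1.8286%,  r̄m = 1.7429%
Cov = Σ(rp − r̄p)(rm − r̄m) / 7 = 9.5031
Var(rm) = Σ(rm − r̄m)² / 7 = 10.8367
β = Cov / Var = 9.5031 / 10.8367 = 0.8769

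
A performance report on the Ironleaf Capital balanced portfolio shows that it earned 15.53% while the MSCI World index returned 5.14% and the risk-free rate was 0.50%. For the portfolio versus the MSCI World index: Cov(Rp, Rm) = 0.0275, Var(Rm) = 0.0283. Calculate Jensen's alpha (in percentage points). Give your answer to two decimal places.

β = Cov / Var = 0.0275 / 0.0283 = 0.9717
E[R] = Rf + β(Rm − Rf) = 0.50% + 0.9717 × (5.14% − 0.50%) = 5.0087%
α = Rp − E[R] = 15.53% − 5.0087% = 10.5213

10.52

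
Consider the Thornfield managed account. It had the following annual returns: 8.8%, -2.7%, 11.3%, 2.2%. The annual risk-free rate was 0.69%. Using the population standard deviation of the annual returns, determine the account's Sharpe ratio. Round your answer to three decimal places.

r̄ = (8.8 − 2.7 + 11.3 + 2.2) / 4 = 4.9000%
Σ(r − r̄)² = 121.2200; population σ = √(121.2200/4) = 5.5050%
Sharpe = (r̄ − rf) / σ = (4.9000 − 0.69) / 5.5050 = 4.2100 / 5.5050 = 0.7648

0.765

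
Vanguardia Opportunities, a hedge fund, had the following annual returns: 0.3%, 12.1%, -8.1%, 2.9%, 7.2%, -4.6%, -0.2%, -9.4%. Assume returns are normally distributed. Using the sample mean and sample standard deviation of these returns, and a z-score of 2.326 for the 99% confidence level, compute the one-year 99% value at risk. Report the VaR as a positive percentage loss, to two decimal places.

μ = (0.3 + 12.1 − 8.1 + 2.9 + 7.2 − 4.6 − 0.2 − 9.4) / 8 = 0.20 / 8 = 0.0250%
Σ(r − μ)² = 381.9150; sample σ = √(381.9150/7) = 7.3864%
VaR = −(μ − z·σ) = −(0.0250 − 2.326 × 7.3864) = −(-17.1558) = 17.1558%

17.16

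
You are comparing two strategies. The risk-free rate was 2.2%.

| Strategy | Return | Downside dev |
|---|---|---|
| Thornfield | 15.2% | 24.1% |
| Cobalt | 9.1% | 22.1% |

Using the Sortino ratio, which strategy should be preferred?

Thornfield: Sortino ratio = (15.2% − 2.2%) / 24.1% = 0.539
Cobalt: Sortino ratio = (9.1% − 2.2%) / 22.1% = 0.312
Highest: Thornfield (0.539).

Thornfield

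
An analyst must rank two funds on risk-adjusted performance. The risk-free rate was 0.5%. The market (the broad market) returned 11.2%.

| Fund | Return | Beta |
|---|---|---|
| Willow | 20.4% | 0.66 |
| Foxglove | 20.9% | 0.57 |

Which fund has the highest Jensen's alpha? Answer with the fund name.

Willow: α = 20.4% − [0.5% + 0.66 × (11.2% − 0.5%)] = 12.838
Foxglove: α = 20.9% − [0.5% + 0.57 × (11.2% − 0.5%)] = 14.301
Highest: Foxglove (14.301).

Foxglove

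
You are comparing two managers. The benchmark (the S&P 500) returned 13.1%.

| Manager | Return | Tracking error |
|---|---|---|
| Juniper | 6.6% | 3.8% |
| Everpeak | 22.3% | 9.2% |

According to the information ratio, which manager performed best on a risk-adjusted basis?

Everpeak

Juniper: IR = (6.6% − 13.1%) / 3.8% = -1.711
Everpeak: IR = (22.3% − 13.1%) / 9.2% = 1.000
Highest: Everpeak (1.000).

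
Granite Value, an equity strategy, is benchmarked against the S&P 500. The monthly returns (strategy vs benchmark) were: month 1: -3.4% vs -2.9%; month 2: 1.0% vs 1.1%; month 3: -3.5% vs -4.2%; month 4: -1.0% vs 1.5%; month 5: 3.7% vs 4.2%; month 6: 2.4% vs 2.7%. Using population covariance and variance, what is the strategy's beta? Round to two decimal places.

0.87

r̄p = -0.1333%,  r̄m = 0.4000%
Cov = Σ(rp − r̄p)(rm − r̄m) / 6 = 7.7500
Var(rm) = Σ(rm − r̄m)² / 6 = 8.9133
β = Cov / Var = 7.7500 / 8.9133 = 0.8695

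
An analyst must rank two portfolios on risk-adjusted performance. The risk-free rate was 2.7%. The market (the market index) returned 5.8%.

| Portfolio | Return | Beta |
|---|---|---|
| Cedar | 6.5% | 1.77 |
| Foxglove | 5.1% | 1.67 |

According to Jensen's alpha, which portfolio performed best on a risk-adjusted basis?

Cedar: α = 6.5% − [2.7% + 1.77 × (5.8% − 2.7%)] = -1.687
Foxglove: α = 5.1% − [2.7% + 1.67 × (5.8% − 2.7%)] = -2.777
Highest: Cedar (-1.687).

Cedar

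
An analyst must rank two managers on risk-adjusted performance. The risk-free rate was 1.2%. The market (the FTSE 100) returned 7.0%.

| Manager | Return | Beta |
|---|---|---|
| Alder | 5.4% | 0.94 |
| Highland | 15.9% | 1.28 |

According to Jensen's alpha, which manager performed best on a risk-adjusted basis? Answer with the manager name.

Alder: α = 5.4% − [1.2% + 0.94 × (7.0% − 1.2%)] = -1.252
Highland: α = 15.9% − [1.2% + 1.28 × (7.0% − 1.2%)] = 7.276
Highest: Highland (7.276).

Highland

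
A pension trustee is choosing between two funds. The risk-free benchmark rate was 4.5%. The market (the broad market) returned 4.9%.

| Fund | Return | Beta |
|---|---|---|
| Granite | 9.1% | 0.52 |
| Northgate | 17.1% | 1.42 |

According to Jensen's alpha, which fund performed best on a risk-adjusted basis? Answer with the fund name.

Northgate

Granite: α = 9.1% − [4.5% + 0.52 × (4.9% − 4.5%)] = 4.392
Northgate: α = 17.1% − [4.5% + 1.42 × (4.9% − 4.5%)] = 12.032
Highest: Northgate (12.032).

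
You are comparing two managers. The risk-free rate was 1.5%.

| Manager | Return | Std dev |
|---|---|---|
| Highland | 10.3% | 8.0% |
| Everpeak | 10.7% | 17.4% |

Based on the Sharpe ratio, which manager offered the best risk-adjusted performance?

Highland: Sharpe ratio = (10.3% − 1.5%) / 8.0% = 1.100
Everpeak: Sharpe ratio = (10.7% − 1.5%) / 17.4% = 0.529
Highest: Highland (1.100).

Highland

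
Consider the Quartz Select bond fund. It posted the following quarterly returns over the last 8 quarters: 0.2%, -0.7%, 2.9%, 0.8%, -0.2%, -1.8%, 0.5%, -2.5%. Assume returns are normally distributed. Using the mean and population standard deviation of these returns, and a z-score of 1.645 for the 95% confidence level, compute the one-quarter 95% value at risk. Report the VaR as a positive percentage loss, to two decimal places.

2.65

μ = (0.2 − 0.7 + 2.9 + 0.8 − 0.2 − 1.8 + 0.5 − 2.5) / 8 = -0.80 / 8 = -0.1000%
Population σ = √[Σ(r − μ)² / 8] = √[19.2800 / 8] = √2.4100 = 1.5524%
VaR = −(μ − z·σ) = −(-0.1000 − 1.645 × 1.5524) = −(-2.6537) = 2.6537%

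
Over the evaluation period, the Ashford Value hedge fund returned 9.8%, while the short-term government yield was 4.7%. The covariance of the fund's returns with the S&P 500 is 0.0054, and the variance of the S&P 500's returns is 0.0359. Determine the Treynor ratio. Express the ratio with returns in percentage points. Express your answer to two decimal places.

33.91

β = Cov / Var = 0.0054 / 0.0359 = 0.1504
Treynor = (Rp − Rf) / β = (9.8% − 4.7%) / 0.1504 = 5.10 / 0.1504 = 33.9096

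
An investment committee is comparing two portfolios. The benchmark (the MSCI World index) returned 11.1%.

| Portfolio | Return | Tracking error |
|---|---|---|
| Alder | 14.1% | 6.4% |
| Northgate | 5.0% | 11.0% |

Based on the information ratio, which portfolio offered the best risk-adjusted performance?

Alder

Alder: IR = (14.1% − 11.1%) / 6.4% = 0.469
Northgate: IR = (5.0% − 11.1%) / 11.0% = -0.555
Highest: Alder (0.469).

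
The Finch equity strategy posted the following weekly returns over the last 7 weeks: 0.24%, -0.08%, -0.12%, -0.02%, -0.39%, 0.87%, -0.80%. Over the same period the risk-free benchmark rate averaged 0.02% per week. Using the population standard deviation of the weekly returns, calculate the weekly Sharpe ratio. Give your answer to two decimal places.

-0.13

r̄ = (0.24 − 0.08 − 0.12 − 0.02 − 0.39 + 0.87 − 0.8) / 7 = -0.300 / 7 = -0.0429%
Population std dev = √[1.6149 / 7] = 0.4803%
Sharpe = (r̄ − rf) / σ = (-0.0429 − 0.02) / 0.4803 = -0.0629 / 0.4803 = -0.1310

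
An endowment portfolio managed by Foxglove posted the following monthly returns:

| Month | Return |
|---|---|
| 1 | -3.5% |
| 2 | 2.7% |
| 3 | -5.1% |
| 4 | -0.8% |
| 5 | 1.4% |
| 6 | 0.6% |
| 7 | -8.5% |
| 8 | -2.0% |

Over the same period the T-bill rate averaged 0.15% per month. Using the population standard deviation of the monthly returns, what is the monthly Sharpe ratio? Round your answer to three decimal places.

-0.592

μ = (-3.5 + 2.7 − 5.1 − 0.8 + 1.4 + 0.6 − 8.5 − 2) / 8 = -15.20 / 8 = -1.9000%
Σ(r − μ)² = (-3.5 − (-1.9000))² + (2.7 − (-1.9000))² + … = 95.8800
population σ = √(95.8800 / 8) = √11.9850 = 3.4619%
Sharpe = (μ − rf) / σ = (-1.9000 − 0.15) / 3.4619 = -2.0500 / 3.4619 = -0.5922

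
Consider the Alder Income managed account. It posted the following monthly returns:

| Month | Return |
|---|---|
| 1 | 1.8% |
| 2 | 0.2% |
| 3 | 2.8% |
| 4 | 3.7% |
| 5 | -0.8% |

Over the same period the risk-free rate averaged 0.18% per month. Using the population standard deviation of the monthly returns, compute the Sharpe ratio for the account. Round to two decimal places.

r̄ = (1.8 + 0.2 + 2.8 + 3.7 − 0.8) / 5 = 7.70 / 5 = 1.5400%
Σ(r − r̄)² = 13.5920; population σ = √(13.5920/5) = 1.6488%
Sharpe = (r̄ − rf) / σ = (1.5400 − 0.18) / 1.6488 = 1.3600 / 1.6488 = 0.8248

0.82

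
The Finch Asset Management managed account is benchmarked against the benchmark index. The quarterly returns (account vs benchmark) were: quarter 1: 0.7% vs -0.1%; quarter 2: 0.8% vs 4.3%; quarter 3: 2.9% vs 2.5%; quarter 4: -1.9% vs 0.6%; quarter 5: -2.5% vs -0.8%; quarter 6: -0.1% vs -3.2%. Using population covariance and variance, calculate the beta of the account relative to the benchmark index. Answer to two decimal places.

0.35

r̄p = -0.0167%,  r̄m = 0.5500%
Cov = Σ(rp − r̄p)(rm − r̄m) / 6 = 1.9758
Var(rm) = Σ(rm − r̄m)² / 6 = 5.6958
β = Cov / Var = 1.9758 / 5.6958 = 0.3469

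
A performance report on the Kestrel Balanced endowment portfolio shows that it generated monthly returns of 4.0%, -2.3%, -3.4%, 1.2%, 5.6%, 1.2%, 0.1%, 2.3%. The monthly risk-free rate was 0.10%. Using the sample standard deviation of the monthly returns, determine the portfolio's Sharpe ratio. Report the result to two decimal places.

Mean return μ = 8.70 / 8 = 1.0875%
Sample std dev = √[62.9288 / 7] = 2.9983%
Sharpe = (μ − rf) / σ = (1.0875 − 0.1) / 2.9983 = 0.9875 / 2.9983 = 0.3294

0.33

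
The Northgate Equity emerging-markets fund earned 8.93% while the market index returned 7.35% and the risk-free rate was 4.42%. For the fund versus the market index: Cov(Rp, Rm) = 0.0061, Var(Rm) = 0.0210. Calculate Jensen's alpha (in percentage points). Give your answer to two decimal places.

β = Cov / Var = 0.0061 / 0.0210 = 0.2905
E[R] = Rf + β(Rm − Rf) = 4.42% + 0.2905 × (7.35% − 4.42%) = 5.2712%
α = Rp − E[R] = 8.93% − 5.2712% = 3.6588

3.66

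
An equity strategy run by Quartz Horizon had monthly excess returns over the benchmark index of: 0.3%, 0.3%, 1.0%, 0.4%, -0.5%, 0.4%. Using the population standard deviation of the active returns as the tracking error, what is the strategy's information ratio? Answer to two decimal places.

Mean return μ = 1.90 / 6 = 0.3167%
Population σ = √[Σ(r − μ)² / 6] = √[1.1483 / 6] = √0.1914 = 0.4375%
IR = μ / tracking error = 0.3167 / 0.4375 = 0.7239

0.72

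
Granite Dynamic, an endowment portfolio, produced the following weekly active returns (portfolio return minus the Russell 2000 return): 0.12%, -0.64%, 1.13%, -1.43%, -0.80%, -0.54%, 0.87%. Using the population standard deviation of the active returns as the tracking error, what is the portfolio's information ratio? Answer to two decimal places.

r̄ = (0.12 − 0.64 + 1.13 − 1.43 − 0.8 − 0.54 + 0.87) / 7 = -1.290 / 7 = -0.1843%
Σ(r − r̄)² = 5.1966; population σ = √(5.1966/7) = 0.8616%
IR = r̄ / tracking error = -0.1843 / 0.8616 = -0.2139

-0.21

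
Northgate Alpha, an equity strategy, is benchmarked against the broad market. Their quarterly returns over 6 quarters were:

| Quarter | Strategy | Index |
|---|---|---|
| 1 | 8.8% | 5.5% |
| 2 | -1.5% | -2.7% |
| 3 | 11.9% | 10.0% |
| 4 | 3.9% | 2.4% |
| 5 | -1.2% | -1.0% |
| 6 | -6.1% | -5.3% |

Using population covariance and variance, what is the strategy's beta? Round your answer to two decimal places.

r̄p = 2.6333%,  r̄m = 1.4833%
Cov = Σ(rp − r̄p)(rm − r̄m) / 6 = 31.8172
Var(rm) = Σ(rm − r̄m)² / 6 = 26.5314
β = Cov / Var = 31.8172 / 26.5314 = 1.1992

1.20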